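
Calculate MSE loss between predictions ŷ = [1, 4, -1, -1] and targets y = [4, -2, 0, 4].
MSE = 17.75

MSE = (1/4)((1-4)² + (4--2)² + (-1-0)² + (-1-4)²) = (1/4)(9 + 36 + 1 + 25) = 17.75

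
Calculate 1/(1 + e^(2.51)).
0.07516

sigmoid(-2.51) = 1/(1 + e^(2.51)) = 1/(1 + 12.3) = 0.07516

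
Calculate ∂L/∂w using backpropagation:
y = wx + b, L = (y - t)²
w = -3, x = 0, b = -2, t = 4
∂L/∂w = 0

y = wx + b = (-3)(0) + -2 = -2
∂L/∂y = 2(y - t) = 2(-2 - 4) = -12
∂y/∂w = x = 0
∂L/∂w = ∂L/∂y · ∂y/∂w = -12 × 0 = 0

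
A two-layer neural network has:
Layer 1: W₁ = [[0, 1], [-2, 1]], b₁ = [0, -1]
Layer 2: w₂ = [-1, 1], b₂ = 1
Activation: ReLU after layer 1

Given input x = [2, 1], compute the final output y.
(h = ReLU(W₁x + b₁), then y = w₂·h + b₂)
y = 0

Layer 1 pre-activation: z₁ = [1, -4]
After ReLU: h = [1, 0]
Layer 2 output: y = -1×1 + 1×0 + 1 = 0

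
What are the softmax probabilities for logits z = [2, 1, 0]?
p = [0.6652, 0.2447, 0.09]

exp(z) = [7.389, 2.718, 1]
Sum = 11.11
p = [0.6652, 0.2447, 0.09]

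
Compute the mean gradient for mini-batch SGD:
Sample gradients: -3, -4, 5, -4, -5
Average gradient = -2.2

Average = (1/5)(-3 + -4 + 5 + -4 + -5) = -11/5 = -2.2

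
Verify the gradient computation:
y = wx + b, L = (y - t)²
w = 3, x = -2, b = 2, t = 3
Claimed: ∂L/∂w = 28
Correct

y = (3)(-2) + 2 = -4
∂L/∂y = 2(y - t) = 2(-4 - 3) = -14
∂y/∂w = x = -2
∂L/∂w = -14 × -2 = 28

Claimed value: 28
Correct: The correct gradient is 28.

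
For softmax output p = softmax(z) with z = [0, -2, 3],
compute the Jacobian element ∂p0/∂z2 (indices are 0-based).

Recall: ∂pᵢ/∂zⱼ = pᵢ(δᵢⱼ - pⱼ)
∂p0/∂z2 = -0.0446

p = softmax(z) = [0.04712, 0.006377, 0.9465]
p0 = 0.04712, p2 = 0.9465

∂p0/∂z2 = -p0 × p2 = -0.04712 × 0.9465 = -0.0446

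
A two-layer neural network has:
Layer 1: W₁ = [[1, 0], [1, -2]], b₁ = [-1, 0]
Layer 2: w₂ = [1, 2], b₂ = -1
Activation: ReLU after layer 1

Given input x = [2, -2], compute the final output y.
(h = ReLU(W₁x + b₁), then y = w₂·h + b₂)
y = 12

Layer 1 pre-activation: z₁ = [1, 6]
After ReLU: h = [1, 6]
Layer 2 output: y = 1×1 + 2×6 + -1 = 12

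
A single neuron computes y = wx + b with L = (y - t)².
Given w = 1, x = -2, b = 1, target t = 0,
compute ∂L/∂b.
∂L/∂b = -2

y = wx + b = (1)(-2) + 1 = -1
∂L/∂y = 2(y - t) = 2(-1 - 0) = -2
∂y/∂b = 1
∂L/∂b = ∂L/∂y · ∂y/∂b = -2 × 1 = -2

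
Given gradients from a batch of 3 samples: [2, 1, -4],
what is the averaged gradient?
Average gradient = -0.3333

Average = (1/3)(2 + 1 + -4) = -1/3 = -0.3333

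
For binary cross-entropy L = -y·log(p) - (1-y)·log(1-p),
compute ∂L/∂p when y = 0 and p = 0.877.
∂L/∂p = 8.13

∂L/∂p = -y/p + (1-y)/(1-p) = 0 + 1/0.123 = 8.13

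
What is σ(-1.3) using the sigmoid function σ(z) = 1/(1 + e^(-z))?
0.2142

sigmoid(-1.3) = 1/(1 + e^(1.3)) = 1/(1 + 3.669) = 0.2142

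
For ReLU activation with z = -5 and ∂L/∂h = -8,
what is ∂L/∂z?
∂L/∂z = 0

h = ReLU(-5) = 0
Since z < 0: ∂h/∂z = 0
∂L/∂z = ∂L/∂h · ∂h/∂z = -8 × 0 = 0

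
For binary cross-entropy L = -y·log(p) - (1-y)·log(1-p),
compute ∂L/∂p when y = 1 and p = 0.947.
∂L/∂p = -1.056

∂L/∂p = -y/p + (1-y)/(1-p) = -1/0.947 + 0 = -1.056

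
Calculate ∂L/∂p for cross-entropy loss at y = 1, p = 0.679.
∂L/∂p = -1.473

∂L/∂p = -y/p + (1-y)/(1-p) = -1/0.679 + 0 = -1.473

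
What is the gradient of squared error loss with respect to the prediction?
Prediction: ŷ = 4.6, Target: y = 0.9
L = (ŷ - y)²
∂L/∂ŷ = 7.4

∂L/∂ŷ = 2(ŷ - y) = 2(4.6 - 0.9) = 2(3.7) = 7.4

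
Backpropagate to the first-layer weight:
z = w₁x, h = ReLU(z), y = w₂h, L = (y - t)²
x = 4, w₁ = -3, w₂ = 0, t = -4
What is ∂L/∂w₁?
∂L/∂w₁ = 0

Forward pass:
z = w₁x = -3×4 = -12
h = ReLU(-12) = 0
y = w₂h = 0×0 = 0

Backward pass:
∂L/∂y = 2(y - t) = 2(0 - -4) = 8
∂y/∂h = w₂ = 0
∂h/∂z = 0 (ReLU derivative)
∂z/∂w₁ = x = 4

∂L/∂w₁ = 8 × 0 × 0 × 4 = 0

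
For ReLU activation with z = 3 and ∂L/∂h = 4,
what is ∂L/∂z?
∂L/∂z = 4

h = ReLU(3) = 3
Since z > 0: ∂h/∂z = 1
∂L/∂z = ∂L/∂h · ∂h/∂z = 4 × 1 = 4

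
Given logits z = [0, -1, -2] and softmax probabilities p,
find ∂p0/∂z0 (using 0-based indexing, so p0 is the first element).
∂p0/∂z0 = 0.2227

p = softmax(z) = [0.6652, 0.2447, 0.09003]
p0 = 0.6652

∂p0/∂z0 = p0(1 - p0) = 0.6652 × (1 - 0.6652) = 0.2227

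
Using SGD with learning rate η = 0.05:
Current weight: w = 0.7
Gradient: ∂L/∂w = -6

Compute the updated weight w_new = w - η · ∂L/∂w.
w_new = 1

w_new = w - η·∂L/∂w = 0.7 - 0.05×(-6) = 0.7 - (-0.3) = 1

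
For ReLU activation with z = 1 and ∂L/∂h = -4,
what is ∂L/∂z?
∂L/∂z = -4

h = ReLU(1) = 1
Since z > 0: ∂h/∂z = 1
∂L/∂z = ∂L/∂h · ∂h/∂z = -4 × 1 = -4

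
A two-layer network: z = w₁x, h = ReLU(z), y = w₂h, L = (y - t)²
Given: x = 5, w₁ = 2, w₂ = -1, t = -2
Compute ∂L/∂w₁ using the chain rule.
∂L/∂w₁ = 80

Forward pass:
z = w₁x = 2×5 = 10
h = ReLU(10) = 10
y = w₂h = -1×10 = -10

Backward pass:
∂L/∂y = 2(y - t) = 2(-10 - -2) = -16
∂y/∂h = w₂ = -1
∂h/∂z = 1 (ReLU derivative)
∂z/∂w₁ = x = 5

∂L/∂w₁ = -16 × -1 × 1 × 5 = 80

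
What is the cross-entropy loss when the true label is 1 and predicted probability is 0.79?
L = 0.2357

L = -1·log(0.79) - 0·log(0.21) = -log(0.79) = 0.2357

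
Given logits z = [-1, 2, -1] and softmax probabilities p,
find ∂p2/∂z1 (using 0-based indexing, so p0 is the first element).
∂p2/∂z1 = -0.04118

p = softmax(z) = [0.04528, 0.9094, 0.04528]
p2 = 0.04528, p1 = 0.9094

∂p2/∂z1 = -p2 × p1 = -0.04528 × 0.9094 = -0.04118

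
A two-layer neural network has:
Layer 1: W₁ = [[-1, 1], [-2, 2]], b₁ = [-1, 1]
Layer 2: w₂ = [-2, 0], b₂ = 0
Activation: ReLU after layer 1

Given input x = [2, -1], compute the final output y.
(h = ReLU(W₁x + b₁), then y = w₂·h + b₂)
y = 0

Layer 1 pre-activation: z₁ = [-4, -5]
After ReLU: h = [0, 0]
Layer 2 output: y = -2×0 + 0×0 + 0 = 0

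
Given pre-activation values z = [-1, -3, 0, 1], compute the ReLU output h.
h = [0, 0, 0, 1]

ReLU applied element-wise: max(0,-1)=0, max(0,-3)=0, max(0,0)=0, max(0,1)=1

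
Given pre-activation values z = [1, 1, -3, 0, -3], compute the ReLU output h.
h = [1, 1, 0, 0, 0]

ReLU applied element-wise: max(0,1)=1, max(0,1)=1, max(0,-3)=0, max(0,0)=0, max(0,-3)=0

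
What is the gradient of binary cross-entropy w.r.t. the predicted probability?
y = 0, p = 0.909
∂L/∂p = 10.99

∂L/∂p = -y/p + (1-y)/(1-p) = 0 + 1/0.091 = 10.99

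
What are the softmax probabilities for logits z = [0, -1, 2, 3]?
p = [0.0347, 0.0128, 0.2562, 0.6964]

exp(z) = [1, 0.3679, 7.389, 20.09]
Sum = 28.84
p = [0.0347, 0.0128, 0.2562, 0.6964]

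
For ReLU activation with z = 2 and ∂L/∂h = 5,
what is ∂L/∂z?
∂L/∂z = 5

h = ReLU(2) = 2
Since z > 0: ∂h/∂z = 1
∂L/∂z = ∂L/∂h · ∂h/∂z = 5 × 1 = 5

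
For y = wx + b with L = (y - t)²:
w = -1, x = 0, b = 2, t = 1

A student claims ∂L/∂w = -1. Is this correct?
Incorrect

y = (-1)(0) + 2 = 2
∂L/∂y = 2(y - t) = 2(2 - 1) = 2
∂y/∂w = x = 0
∂L/∂w = 2 × 0 = 0

Claimed value: -1
Incorrect: The correct gradient is 0.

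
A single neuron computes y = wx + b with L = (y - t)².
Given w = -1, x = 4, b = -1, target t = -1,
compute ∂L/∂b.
∂L/∂b = -8

y = wx + b = (-1)(4) + -1 = -5
∂L/∂y = 2(y - t) = 2(-5 - -1) = -8
∂y/∂b = 1
∂L/∂b = ∂L/∂y · ∂y/∂b = -8 × 1 = -8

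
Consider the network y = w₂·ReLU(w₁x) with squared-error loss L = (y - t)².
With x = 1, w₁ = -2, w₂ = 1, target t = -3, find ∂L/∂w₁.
∂L/∂w₁ = 0

Forward pass:
z = w₁x = -2×1 = -2
h = ReLU(-2) = 0
y = w₂h = 1×0 = 0

Backward pass:
∂L/∂y = 2(y - t) = 2(0 - -3) = 6
∂y/∂h = w₂ = 1
∂h/∂z = 0 (ReLU derivative)
∂z/∂w₁ = x = 1

∂L/∂w₁ = 6 × 1 × 0 × 1 = 0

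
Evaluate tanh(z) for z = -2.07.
-0.9687

tanh(-2.07) = (e^(-2.07) - e^(2.07))/(e^(-2.07) + e^(2.07)) = -0.9687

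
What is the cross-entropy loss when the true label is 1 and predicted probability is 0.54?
L = 0.6162

L = -1·log(0.54) - 0·log(0.46) = -log(0.54) = 0.6162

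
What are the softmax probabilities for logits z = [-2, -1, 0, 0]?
p = [0.0541, 0.147, 0.3995, 0.3995]

exp(z) = [0.1353, 0.3679, 1, 1]
Sum = 2.503
p = [0.0541, 0.147, 0.3995, 0.3995]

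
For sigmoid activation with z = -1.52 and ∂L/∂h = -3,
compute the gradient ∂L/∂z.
∂L/∂z = -0.4418

σ(-1.52) = 0.1795
σ'(-1.52) = σ(-1.52)(1 - σ(-1.52)) = 0.1795 × 0.8205 = 0.1473
∂L/∂z = ∂L/∂h · σ'(z) = -3 × 0.1473 = -0.4418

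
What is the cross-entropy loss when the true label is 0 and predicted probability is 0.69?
L = 1.171

L = -0·log(0.69) - 1·log(0.31) = -log(0.31) = 1.171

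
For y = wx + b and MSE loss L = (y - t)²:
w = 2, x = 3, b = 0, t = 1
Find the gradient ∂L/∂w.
∂L/∂w = 30

y = wx + b = (2)(3) + 0 = 6
∂L/∂y = 2(y - t) = 2(6 - 1) = 10
∂y/∂w = x = 3
∂L/∂w = ∂L/∂y · ∂y/∂w = 10 × 3 = 30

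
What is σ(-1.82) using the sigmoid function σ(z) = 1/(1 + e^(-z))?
0.1394

sigmoid(-1.82) = 1/(1 + e^(1.82)) = 1/(1 + 6.172) = 0.1394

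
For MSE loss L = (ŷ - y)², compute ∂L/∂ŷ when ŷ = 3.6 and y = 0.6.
∂L/∂ŷ = 6.0

∂L/∂ŷ = 2(ŷ - y) = 2(3.6 - 0.6) = 2(3.0) = 6.0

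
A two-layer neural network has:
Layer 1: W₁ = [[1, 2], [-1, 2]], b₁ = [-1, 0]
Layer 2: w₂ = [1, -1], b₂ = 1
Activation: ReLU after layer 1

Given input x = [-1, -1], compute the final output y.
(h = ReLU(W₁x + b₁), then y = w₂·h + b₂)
y = 1

Layer 1 pre-activation: z₁ = [-4, -1]
After ReLU: h = [0, 0]
Layer 2 output: y = 1×0 + -1×0 + 1 = 1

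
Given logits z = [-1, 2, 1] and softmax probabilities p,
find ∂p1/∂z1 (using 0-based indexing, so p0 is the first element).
∂p1/∂z1 = 0.2078

p = softmax(z) = [0.03512, 0.7054, 0.2595]
p1 = 0.7054

∂p1/∂z1 = p1(1 - p1) = 0.7054 × (1 - 0.7054) = 0.2078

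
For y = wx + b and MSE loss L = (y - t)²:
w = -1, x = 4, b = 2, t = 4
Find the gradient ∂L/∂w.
∂L/∂w = -48

y = wx + b = (-1)(4) + 2 = -2
∂L/∂y = 2(y - t) = 2(-2 - 4) = -12
∂y/∂w = x = 4
∂L/∂w = ∂L/∂y · ∂y/∂w = -12 × 4 = -48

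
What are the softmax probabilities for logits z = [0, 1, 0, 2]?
p = [0.0826, 0.2245, 0.0826, 0.6103]

exp(z) = [1, 2.718, 1, 7.389]
Sum = 12.11
p = [0.0826, 0.2245, 0.0826, 0.6103]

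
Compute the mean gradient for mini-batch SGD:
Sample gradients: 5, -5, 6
Average gradient = 2

Average = (1/3)(5 + -5 + 6) = 6/3 = 2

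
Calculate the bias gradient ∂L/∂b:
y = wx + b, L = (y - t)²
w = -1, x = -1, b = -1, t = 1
∂L/∂b = -2

y = wx + b = (-1)(-1) + -1 = 0
∂L/∂y = 2(y - t) = 2(0 - 1) = -2
∂y/∂b = 1
∂L/∂b = ∂L/∂y · ∂y/∂b = -2 × 1 = -2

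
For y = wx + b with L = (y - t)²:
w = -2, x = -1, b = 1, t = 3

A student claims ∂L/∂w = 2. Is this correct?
Incorrect

y = (-2)(-1) + 1 = 3
∂L/∂y = 2(y - t) = 2(3 - 3) = 0
∂y/∂w = x = -1
∂L/∂w = 0 × -1 = 0

Claimed value: 2
Incorrect: The correct gradient is 0.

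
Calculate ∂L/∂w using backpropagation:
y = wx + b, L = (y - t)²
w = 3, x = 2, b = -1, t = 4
∂L/∂w = 4

y = wx + b = (3)(2) + -1 = 5
∂L/∂y = 2(y - t) = 2(5 - 4) = 2
∂y/∂w = x = 2
∂L/∂w = ∂L/∂y · ∂y/∂w = 2 × 2 = 4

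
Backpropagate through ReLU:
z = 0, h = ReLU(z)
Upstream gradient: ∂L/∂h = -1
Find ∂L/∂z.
∂L/∂z = 0

h = ReLU(0) = 0
At z = 0: ∂h/∂z = 0 (by convention)
∂L/∂z = ∂L/∂h · ∂h/∂z = -1 × 0 = 0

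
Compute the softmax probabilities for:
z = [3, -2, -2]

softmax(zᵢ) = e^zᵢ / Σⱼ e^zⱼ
p = [0.9867, 0.0066, 0.0066]

exp(z) = [20.09, 0.1353, 0.1353]
Sum = 20.36
p = [0.9867, 0.0066, 0.0066]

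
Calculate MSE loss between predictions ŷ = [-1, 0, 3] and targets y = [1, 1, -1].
MSE = 7

MSE = (1/3)((-1-1)² + (0-1)² + (3--1)²) = (1/3)(4 + 1 + 16) = 7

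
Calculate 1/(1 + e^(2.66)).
0.06538

sigmoid(-2.66) = 1/(1 + e^(2.66)) = 1/(1 + 14.3) = 0.06538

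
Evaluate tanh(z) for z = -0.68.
-0.5915

tanh(-0.68) = (e^(-0.68) - e^(0.68))/(e^(-0.68) + e^(0.68)) = -0.5915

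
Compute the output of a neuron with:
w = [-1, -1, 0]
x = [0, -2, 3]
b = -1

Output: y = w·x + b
y = 1

y = (-1)(0) + (-1)(-2) + (0)(3) + -1 = 1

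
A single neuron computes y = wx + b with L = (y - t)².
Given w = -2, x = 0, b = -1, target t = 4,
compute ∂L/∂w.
∂L/∂w = 0

y = wx + b = (-2)(0) + -1 = -1
∂L/∂y = 2(y - t) = 2(-1 - 4) = -10
∂y/∂w = x = 0
∂L/∂w = ∂L/∂y · ∂y/∂w = -10 × 0 = 0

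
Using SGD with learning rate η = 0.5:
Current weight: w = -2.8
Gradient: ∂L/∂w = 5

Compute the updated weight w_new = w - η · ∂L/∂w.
w_new = -5.3

w_new = w - η·∂L/∂w = -2.8 - 0.5×(5) = -2.8 - (2.5) = -5.3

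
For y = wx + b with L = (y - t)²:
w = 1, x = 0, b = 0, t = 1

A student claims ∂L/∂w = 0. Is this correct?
Correct

y = (1)(0) + 0 = 0
∂L/∂y = 2(y - t) = 2(0 - 1) = -2
∂y/∂w = x = 0
∂L/∂w = -2 × 0 = 0

Claimed value: 0
Correct: The correct gradient is 0.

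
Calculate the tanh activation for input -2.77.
-0.9922

tanh(-2.77) = (e^(-2.77) - e^(2.77))/(e^(-2.77) + e^(2.77)) = -0.9922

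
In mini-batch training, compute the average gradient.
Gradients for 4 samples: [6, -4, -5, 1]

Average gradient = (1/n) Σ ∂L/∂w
Average gradient = -0.5

Average = (1/4)(6 + -4 + -5 + 1) = -2/4 = -0.5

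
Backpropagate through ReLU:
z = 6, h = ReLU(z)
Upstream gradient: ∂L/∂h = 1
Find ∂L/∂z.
∂L/∂z = 1

h = ReLU(6) = 6
Since z > 0: ∂h/∂z = 1
∂L/∂z = ∂L/∂h · ∂h/∂z = 1 × 1 = 1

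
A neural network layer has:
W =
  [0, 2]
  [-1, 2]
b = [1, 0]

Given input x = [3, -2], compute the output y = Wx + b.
y = [-3, -7]

Wx = [0×3 + 2×-2, -1×3 + 2×-2]
   = [-4, -7]
y = Wx + b = [-4 + 1, -7 + 0] = [-3, -7]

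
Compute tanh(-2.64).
-0.9899

tanh(-2.64) = (e^(-2.64) - e^(2.64))/(e^(-2.64) + e^(2.64)) = -0.9899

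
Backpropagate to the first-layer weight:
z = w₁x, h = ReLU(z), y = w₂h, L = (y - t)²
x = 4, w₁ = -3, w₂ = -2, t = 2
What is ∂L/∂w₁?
∂L/∂w₁ = 0

Forward pass:
z = w₁x = -3×4 = -12
h = ReLU(-12) = 0
y = w₂h = -2×0 = 0

Backward pass:
∂L/∂y = 2(y - t) = 2(0 - 2) = -4
∂y/∂h = w₂ = -2
∂h/∂z = 0 (ReLU derivative)
∂z/∂w₁ = x = 4

∂L/∂w₁ = -4 × -2 × 0 × 4 = 0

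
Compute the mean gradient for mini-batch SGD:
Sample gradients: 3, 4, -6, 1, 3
Average gradient = 1

Average = (1/5)(3 + 4 + -6 + 1 + 3) = 5/5 = 1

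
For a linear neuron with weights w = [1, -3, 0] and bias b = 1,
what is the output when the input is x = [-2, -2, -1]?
y = 5

y = (1)(-2) + (-3)(-2) + (0)(-1) + 1 = 5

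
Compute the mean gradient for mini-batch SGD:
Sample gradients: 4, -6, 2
Average gradient = 0

Average = (1/3)(4 + -6 + 2) = 0/3 = 0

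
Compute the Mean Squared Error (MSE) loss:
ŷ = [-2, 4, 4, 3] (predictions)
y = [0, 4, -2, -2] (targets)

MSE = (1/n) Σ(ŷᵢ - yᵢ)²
MSE = 16.25

MSE = (1/4)((-2-0)² + (4-4)² + (4--2)² + (3--2)²) = (1/4)(4 + 0 + 36 + 25) = 16.25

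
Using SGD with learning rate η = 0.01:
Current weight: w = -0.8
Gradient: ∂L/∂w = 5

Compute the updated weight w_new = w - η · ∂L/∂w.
w_new = -0.85

w_new = w - η·∂L/∂w = -0.8 - 0.01×(5) = -0.8 - (0.05) = -0.85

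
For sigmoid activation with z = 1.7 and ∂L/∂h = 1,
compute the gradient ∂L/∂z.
∂L/∂z = 0.1306

σ(1.7) = 0.8455
σ'(1.7) = σ(1.7)(1 - σ(1.7)) = 0.8455 × 0.1545 = 0.1306
∂L/∂z = ∂L/∂h · σ'(z) = 1 × 0.1306 = 0.1306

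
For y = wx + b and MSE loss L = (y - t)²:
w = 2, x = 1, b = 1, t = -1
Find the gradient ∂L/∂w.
∂L/∂w = 8

y = wx + b = (2)(1) + 1 = 3
∂L/∂y = 2(y - t) = 2(3 - -1) = 8
∂y/∂w = x = 1
∂L/∂w = ∂L/∂y · ∂y/∂w = 8 × 1 = 8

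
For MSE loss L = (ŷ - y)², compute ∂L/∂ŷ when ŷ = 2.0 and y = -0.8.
∂L/∂ŷ = 5.6

∂L/∂ŷ = 2(ŷ - y) = 2(2.0 - -0.8) = 2(2.8) = 5.6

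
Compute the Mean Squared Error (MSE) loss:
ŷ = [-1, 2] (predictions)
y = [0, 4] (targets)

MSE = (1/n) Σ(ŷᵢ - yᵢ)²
MSE = 2.5

MSE = (1/2)((-1-0)² + (2-4)²) = (1/2)(1 + 4) = 2.5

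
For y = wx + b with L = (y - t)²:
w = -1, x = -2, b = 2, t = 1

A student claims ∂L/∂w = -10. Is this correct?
Incorrect

y = (-1)(-2) + 2 = 4
∂L/∂y = 2(y - t) = 2(4 - 1) = 6
∂y/∂w = x = -2
∂L/∂w = 6 × -2 = -12

Claimed value: -10
Incorrect: The correct gradient is -12.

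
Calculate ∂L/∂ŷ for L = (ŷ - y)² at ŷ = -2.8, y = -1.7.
∂L/∂ŷ = -2.2

∂L/∂ŷ = 2(ŷ - y) = 2(-2.8 - -1.7) = 2(-1.1) = -2.2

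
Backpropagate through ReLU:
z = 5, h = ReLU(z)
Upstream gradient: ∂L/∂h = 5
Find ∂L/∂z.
∂L/∂z = 5

h = ReLU(5) = 5
Since z > 0: ∂h/∂z = 1
∂L/∂z = ∂L/∂h · ∂h/∂z = 5 × 1 = 5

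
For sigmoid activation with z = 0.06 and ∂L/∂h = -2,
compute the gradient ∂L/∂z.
∂L/∂z = -0.4996

σ(0.06) = 0.515
σ'(0.06) = σ(0.06)(1 - σ(0.06)) = 0.515 × 0.485 = 0.2498
∂L/∂z = ∂L/∂h · σ'(z) = -2 × 0.2498 = -0.4996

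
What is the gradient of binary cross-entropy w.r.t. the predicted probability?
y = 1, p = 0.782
∂L/∂p = -1.279

∂L/∂p = -y/p + (1-y)/(1-p) = -1/0.782 + 0 = -1.279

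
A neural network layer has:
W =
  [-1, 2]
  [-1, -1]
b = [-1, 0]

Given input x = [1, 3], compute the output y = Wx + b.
y = [4, -4]

Wx = [-1×1 + 2×3, -1×1 + -1×3]
   = [5, -4]
y = Wx + b = [5 + -1, -4 + 0] = [4, -4]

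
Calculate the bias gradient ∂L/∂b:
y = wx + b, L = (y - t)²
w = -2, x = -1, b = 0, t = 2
∂L/∂b = 0

y = wx + b = (-2)(-1) + 0 = 2
∂L/∂y = 2(y - t) = 2(2 - 2) = 0
∂y/∂b = 1
∂L/∂b = ∂L/∂y · ∂y/∂b = 0 × 1 = 0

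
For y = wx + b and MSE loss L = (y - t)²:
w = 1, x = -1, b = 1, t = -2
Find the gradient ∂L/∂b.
∂L/∂b = 4

y = wx + b = (1)(-1) + 1 = 0
∂L/∂y = 2(y - t) = 2(0 - -2) = 4
∂y/∂b = 1
∂L/∂b = ∂L/∂y · ∂y/∂b = 4 × 1 = 4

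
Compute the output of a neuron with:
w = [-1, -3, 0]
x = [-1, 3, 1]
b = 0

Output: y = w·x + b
y = -8

y = (-1)(-1) + (-3)(3) + (0)(1) + 0 = -8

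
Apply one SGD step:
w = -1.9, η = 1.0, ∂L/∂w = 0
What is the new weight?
w_new = -1.9

w_new = w - η·∂L/∂w = -1.9 - 1.0×(0) = -1.9 - (0) = -1.9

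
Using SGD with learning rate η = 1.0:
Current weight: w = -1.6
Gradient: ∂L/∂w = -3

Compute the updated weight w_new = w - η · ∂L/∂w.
w_new = 1.4

w_new = w - η·∂L/∂w = -1.6 - 1.0×(-3) = -1.6 - (-3) = 1.4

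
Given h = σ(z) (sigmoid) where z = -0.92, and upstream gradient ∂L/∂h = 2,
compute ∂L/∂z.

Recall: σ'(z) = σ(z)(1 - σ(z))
∂L/∂z = 0.4075

σ(-0.92) = 0.285
σ'(-0.92) = σ(-0.92)(1 - σ(-0.92)) = 0.285 × 0.715 = 0.2038
∂L/∂z = ∂L/∂h · σ'(z) = 2 × 0.2038 = 0.4075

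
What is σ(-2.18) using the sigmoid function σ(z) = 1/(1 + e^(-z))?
0.1016

sigmoid(-2.18) = 1/(1 + e^(2.18)) = 1/(1 + 8.846) = 0.1016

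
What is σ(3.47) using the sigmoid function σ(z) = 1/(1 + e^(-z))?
0.9698

sigmoid(3.47) = 1/(1 + e^(-3.47)) = 1/(1 + 0.03112) = 0.9698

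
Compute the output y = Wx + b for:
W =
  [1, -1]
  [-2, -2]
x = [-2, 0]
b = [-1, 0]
y = [-3, 4]

Wx = [1×-2 + -1×0, -2×-2 + -2×0]
   = [-2, 4]
y = Wx + b = [-2 + -1, 4 + 0] = [-3, 4]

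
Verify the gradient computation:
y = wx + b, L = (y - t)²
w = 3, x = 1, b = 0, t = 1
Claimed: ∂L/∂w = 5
Incorrect

y = (3)(1) + 0 = 3
∂L/∂y = 2(y - t) = 2(3 - 1) = 4
∂y/∂w = x = 1
∂L/∂w = 4 × 1 = 4

Claimed value: 5
Incorrect: The correct gradient is 4.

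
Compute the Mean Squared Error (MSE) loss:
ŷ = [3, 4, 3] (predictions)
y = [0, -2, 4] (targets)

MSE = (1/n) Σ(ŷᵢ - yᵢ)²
MSE = 15.33

MSE = (1/3)((3-0)² + (4--2)² + (3-4)²) = (1/3)(9 + 36 + 1) = 15.33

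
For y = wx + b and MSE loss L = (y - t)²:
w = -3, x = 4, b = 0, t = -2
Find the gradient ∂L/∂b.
∂L/∂b = -20

y = wx + b = (-3)(4) + 0 = -12
∂L/∂y = 2(y - t) = 2(-12 - -2) = -20
∂y/∂b = 1
∂L/∂b = ∂L/∂y · ∂y/∂b = -20 × 1 = -20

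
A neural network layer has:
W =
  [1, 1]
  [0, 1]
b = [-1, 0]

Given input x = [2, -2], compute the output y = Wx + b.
y = [-1, -2]

Wx = [1×2 + 1×-2, 0×2 + 1×-2]
   = [0, -2]
y = Wx + b = [0 + -1, -2 + 0] = [-1, -2]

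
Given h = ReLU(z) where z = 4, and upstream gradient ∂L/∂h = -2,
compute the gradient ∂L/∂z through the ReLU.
∂L/∂z = -2

h = ReLU(4) = 4
Since z > 0: ∂h/∂z = 1
∂L/∂z = ∂L/∂h · ∂h/∂z = -2 × 1 = -2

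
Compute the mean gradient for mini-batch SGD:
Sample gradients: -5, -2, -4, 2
Average gradient = -2.25

Average = (1/4)(-5 + -2 + -4 + 2) = -9/4 = -2.25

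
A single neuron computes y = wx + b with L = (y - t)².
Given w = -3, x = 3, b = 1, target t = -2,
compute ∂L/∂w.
∂L/∂w = -36

y = wx + b = (-3)(3) + 1 = -8
∂L/∂y = 2(y - t) = 2(-8 - -2) = -12
∂y/∂w = x = 3
∂L/∂w = ∂L/∂y · ∂y/∂w = -12 × 3 = -36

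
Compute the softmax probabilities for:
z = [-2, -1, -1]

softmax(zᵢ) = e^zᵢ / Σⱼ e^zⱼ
p = [0.1554, 0.4223, 0.4223]

exp(z) = [0.1353, 0.3679, 0.3679]
Sum = 0.8711
p = [0.1554, 0.4223, 0.4223]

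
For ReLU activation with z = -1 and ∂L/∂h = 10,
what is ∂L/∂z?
∂L/∂z = 0

h = ReLU(-1) = 0
Since z < 0: ∂h/∂z = 0
∂L/∂z = ∂L/∂h · ∂h/∂z = 10 × 0 = 0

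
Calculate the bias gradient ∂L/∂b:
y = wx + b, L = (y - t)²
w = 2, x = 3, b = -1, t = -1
∂L/∂b = 12

y = wx + b = (2)(3) + -1 = 5
∂L/∂y = 2(y - t) = 2(5 - -1) = 12
∂y/∂b = 1
∂L/∂b = ∂L/∂y · ∂y/∂b = 12 × 1 = 12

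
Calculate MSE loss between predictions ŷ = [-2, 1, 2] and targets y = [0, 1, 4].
MSE = 2.667

MSE = (1/3)((-2-0)² + (1-1)² + (2-4)²) = (1/3)(4 + 0 + 4) = 2.667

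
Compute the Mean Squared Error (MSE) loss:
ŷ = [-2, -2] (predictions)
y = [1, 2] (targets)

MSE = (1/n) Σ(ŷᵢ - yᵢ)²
MSE = 12.5

MSE = (1/2)((-2-1)² + (-2-2)²) = (1/2)(9 + 16) = 12.5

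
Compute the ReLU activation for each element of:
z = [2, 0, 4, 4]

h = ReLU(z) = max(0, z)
h = [2, 0, 4, 4]

ReLU applied element-wise: max(0,2)=2, max(0,0)=0, max(0,4)=4, max(0,4)=4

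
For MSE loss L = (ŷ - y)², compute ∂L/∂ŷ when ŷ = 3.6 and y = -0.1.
∂L/∂ŷ = 7.4

∂L/∂ŷ = 2(ŷ - y) = 2(3.6 - -0.1) = 2(3.7) = 7.4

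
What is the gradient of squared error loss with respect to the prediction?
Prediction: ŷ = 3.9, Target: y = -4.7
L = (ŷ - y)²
∂L/∂ŷ = 17.2

∂L/∂ŷ = 2(ŷ - y) = 2(3.9 - -4.7) = 2(8.6) = 17.2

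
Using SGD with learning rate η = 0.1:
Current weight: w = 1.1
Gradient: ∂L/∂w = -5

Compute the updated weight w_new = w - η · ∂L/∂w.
w_new = 1.6

w_new = w - η·∂L/∂w = 1.1 - 0.1×(-5) = 1.1 - (-0.5) = 1.6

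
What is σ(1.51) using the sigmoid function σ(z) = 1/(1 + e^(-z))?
0.8191

sigmoid(1.51) = 1/(1 + e^(-1.51)) = 1/(1 + 0.2209) = 0.8191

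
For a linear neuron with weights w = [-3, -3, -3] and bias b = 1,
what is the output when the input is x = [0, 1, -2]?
y = 4

y = (-3)(0) + (-3)(1) + (-3)(-2) + 1 = 4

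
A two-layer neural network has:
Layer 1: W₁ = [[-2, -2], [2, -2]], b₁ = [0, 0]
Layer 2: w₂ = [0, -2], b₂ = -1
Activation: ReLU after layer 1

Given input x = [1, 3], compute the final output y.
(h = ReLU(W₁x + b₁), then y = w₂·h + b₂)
y = -1

Layer 1 pre-activation: z₁ = [-8, -4]
After ReLU: h = [0, 0]
Layer 2 output: y = 0×0 + -2×0 + -1 = -1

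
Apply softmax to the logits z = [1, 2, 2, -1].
p = [0.1522, 0.4136, 0.4136, 0.0206]

exp(z) = [2.718, 7.389, 7.389, 0.3679]
Sum = 17.86
p = [0.1522, 0.4136, 0.4136, 0.0206]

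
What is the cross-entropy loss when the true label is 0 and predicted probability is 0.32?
L = 0.3857

L = -0·log(0.32) - 1·log(0.68) = -log(0.68) = 0.3857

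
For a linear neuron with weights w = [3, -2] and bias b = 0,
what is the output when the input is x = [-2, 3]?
y = -12

y = (3)(-2) + (-2)(3) + 0 = -12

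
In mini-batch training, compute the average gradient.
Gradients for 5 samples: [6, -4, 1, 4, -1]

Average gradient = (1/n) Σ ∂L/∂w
Average gradient = 1.2

Average = (1/5)(6 + -4 + 1 + 4 + -1) = 6/5 = 1.2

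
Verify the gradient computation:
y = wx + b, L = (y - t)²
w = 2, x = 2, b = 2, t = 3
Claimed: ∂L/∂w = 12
Correct

y = (2)(2) + 2 = 6
∂L/∂y = 2(y - t) = 2(6 - 3) = 6
∂y/∂w = x = 2
∂L/∂w = 6 × 2 = 12

Claimed value: 12
Correct: The correct gradient is 12.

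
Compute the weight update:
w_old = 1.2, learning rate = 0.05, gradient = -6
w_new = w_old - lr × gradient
w_new = 1.5

w_new = w - η·∂L/∂w = 1.2 - 0.05×(-6) = 1.2 - (-0.3) = 1.5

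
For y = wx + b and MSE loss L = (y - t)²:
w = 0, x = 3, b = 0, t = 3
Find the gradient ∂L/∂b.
∂L/∂b = -6

y = wx + b = (0)(3) + 0 = 0
∂L/∂y = 2(y - t) = 2(0 - 3) = -6
∂y/∂b = 1
∂L/∂b = ∂L/∂y · ∂y/∂b = -6 × 1 = -6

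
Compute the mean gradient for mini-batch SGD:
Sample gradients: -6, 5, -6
Average gradient = -2.333

Average = (1/3)(-6 + 5 + -6) = -7/3 = -2.333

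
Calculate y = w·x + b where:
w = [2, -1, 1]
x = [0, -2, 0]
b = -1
y = 1

y = (2)(0) + (-1)(-2) + (1)(0) + -1 = 1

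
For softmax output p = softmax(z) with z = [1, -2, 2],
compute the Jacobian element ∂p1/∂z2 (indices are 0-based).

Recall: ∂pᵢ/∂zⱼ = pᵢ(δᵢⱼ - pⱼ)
∂p1/∂z2 = -0.009532

p = softmax(z) = [0.2654, 0.01321, 0.7214]
p1 = 0.01321, p2 = 0.7214

∂p1/∂z2 = -p1 × p2 = -0.01321 × 0.7214 = -0.009532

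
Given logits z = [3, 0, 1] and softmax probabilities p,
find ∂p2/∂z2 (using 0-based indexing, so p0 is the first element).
∂p2/∂z2 = 0.1012

p = softmax(z) = [0.8438, 0.04201, 0.1142]
p2 = 0.1142

∂p2/∂z2 = p2(1 - p2) = 0.1142 × (1 - 0.1142) = 0.1012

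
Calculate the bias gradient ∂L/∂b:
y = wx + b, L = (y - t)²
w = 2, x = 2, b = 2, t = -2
∂L/∂b = 16

y = wx + b = (2)(2) + 2 = 6
∂L/∂y = 2(y - t) = 2(6 - -2) = 16
∂y/∂b = 1
∂L/∂b = ∂L/∂y · ∂y/∂b = 16 × 1 = 16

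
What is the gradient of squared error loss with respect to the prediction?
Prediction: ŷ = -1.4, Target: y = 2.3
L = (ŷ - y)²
∂L/∂ŷ = -7.4

∂L/∂ŷ = 2(ŷ - y) = 2(-1.4 - 2.3) = 2(-3.7) = -7.4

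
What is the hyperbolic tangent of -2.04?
-0.9667

tanh(-2.04) = (e^(-2.04) - e^(2.04))/(e^(-2.04) + e^(2.04)) = -0.9667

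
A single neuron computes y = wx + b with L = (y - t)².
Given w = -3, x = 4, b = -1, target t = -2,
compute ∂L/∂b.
∂L/∂b = -22

y = wx + b = (-3)(4) + -1 = -13
∂L/∂y = 2(y - t) = 2(-13 - -2) = -22
∂y/∂b = 1
∂L/∂b = ∂L/∂y · ∂y/∂b = -22 × 1 = -22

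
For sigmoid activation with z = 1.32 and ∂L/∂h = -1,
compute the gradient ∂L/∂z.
∂L/∂z = -0.1664

σ(1.32) = 0.7892
σ'(1.32) = σ(1.32)(1 - σ(1.32)) = 0.7892 × 0.2108 = 0.1664
∂L/∂z = ∂L/∂h · σ'(z) = -1 × 0.1664 = -0.1664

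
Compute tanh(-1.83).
-0.9498

tanh(-1.83) = (e^(-1.83) - e^(1.83))/(e^(-1.83) + e^(1.83)) = -0.9498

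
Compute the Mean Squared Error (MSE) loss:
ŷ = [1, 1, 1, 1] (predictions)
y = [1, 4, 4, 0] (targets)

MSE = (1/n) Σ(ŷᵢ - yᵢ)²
MSE = 4.75

MSE = (1/4)((1-1)² + (1-4)² + (1-4)² + (1-0)²) = (1/4)(0 + 9 + 9 + 1) = 4.75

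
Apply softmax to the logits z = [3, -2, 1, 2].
p = [0.6623, 0.0045, 0.0896, 0.2436]

exp(z) = [20.09, 0.1353, 2.718, 7.389]
Sum = 30.33
p = [0.6623, 0.0045, 0.0896, 0.2436]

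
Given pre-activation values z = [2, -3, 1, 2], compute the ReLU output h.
h = [2, 0, 1, 2]

ReLU applied element-wise: max(0,2)=2, max(0,-3)=0, max(0,1)=1, max(0,2)=2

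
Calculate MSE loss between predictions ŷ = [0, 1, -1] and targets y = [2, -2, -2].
MSE = 4.667

MSE = (1/3)((0-2)² + (1--2)² + (-1--2)²) = (1/3)(4 + 9 + 1) = 4.667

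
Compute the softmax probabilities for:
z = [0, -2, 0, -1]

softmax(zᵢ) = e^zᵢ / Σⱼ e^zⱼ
p = [0.3995, 0.0541, 0.3995, 0.147]

exp(z) = [1, 0.1353, 1, 0.3679]
Sum = 2.503
p = [0.3995, 0.0541, 0.3995, 0.147]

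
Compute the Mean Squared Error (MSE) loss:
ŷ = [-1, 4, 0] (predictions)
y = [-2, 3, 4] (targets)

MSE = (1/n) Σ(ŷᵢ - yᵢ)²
MSE = 6

MSE = (1/3)((-1--2)² + (4-3)² + (0-4)²) = (1/3)(1 + 1 + 16) = 6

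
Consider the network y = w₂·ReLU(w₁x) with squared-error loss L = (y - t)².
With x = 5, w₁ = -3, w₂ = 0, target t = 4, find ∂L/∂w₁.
∂L/∂w₁ = 0

Forward pass:
z = w₁x = -3×5 = -15
h = ReLU(-15) = 0
y = w₂h = 0×0 = 0

Backward pass:
∂L/∂y = 2(y - t) = 2(0 - 4) = -8
∂y/∂h = w₂ = 0
∂h/∂z = 0 (ReLU derivative)
∂z/∂w₁ = x = 5

∂L/∂w₁ = -8 × 0 × 0 × 5 = 0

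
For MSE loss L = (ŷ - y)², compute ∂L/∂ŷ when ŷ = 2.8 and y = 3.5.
∂L/∂ŷ = -1.4

∂L/∂ŷ = 2(ŷ - y) = 2(2.8 - 3.5) = 2(-0.7) = -1.4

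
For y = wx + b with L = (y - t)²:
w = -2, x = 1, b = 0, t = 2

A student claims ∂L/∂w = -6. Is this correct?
Incorrect

y = (-2)(1) + 0 = -2
∂L/∂y = 2(y - t) = 2(-2 - 2) = -8
∂y/∂w = x = 1
∂L/∂w = -8 × 1 = -8

Claimed value: -6
Incorrect: The correct gradient is -8.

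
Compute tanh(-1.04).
-0.7779

tanh(-1.04) = (e^(-1.04) - e^(1.04))/(e^(-1.04) + e^(1.04)) = -0.7779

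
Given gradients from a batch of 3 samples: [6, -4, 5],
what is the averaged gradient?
Average gradient = 2.333

Average = (1/3)(6 + -4 + 5) = 7/3 = 2.333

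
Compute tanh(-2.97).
-0.9947

tanh(-2.97) = (e^(-2.97) - e^(2.97))/(e^(-2.97) + e^(2.97)) = -0.9947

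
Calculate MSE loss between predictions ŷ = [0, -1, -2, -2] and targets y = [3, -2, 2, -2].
MSE = 6.5

MSE = (1/4)((0-3)² + (-1--2)² + (-2-2)² + (-2--2)²) = (1/4)(9 + 1 + 16 + 0) = 6.5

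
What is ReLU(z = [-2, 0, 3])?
h = [0, 0, 3]

ReLU applied element-wise: max(0,-2)=0, max(0,0)=0, max(0,3)=3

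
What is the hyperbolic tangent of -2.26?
-0.9785

tanh(-2.26) = (e^(-2.26) - e^(2.26))/(e^(-2.26) + e^(2.26)) = -0.9785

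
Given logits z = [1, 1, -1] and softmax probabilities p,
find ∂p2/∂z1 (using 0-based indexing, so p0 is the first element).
∂p2/∂z1 = -0.02968

p = softmax(z) = [0.4683, 0.4683, 0.06338]
p2 = 0.06338, p1 = 0.4683

∂p2/∂z1 = -p2 × p1 = -0.06338 × 0.4683 = -0.02968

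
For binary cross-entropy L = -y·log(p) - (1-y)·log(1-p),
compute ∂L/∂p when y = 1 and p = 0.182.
∂L/∂p = -5.495

∂L/∂p = -y/p + (1-y)/(1-p) = -1/0.182 + 0 = -5.495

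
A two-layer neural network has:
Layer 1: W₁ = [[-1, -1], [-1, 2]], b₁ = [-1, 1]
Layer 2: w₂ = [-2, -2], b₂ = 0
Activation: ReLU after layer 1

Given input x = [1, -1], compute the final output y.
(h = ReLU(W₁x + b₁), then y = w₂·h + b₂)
y = 0

Layer 1 pre-activation: z₁ = [-1, -2]
After ReLU: h = [0, 0]
Layer 2 output: y = -2×0 + -2×0 + 0 = 0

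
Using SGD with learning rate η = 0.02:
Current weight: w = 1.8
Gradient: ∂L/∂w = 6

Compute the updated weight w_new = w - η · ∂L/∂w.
w_new = 1.68

w_new = w - η·∂L/∂w = 1.8 - 0.02×(6) = 1.8 - (0.12) = 1.68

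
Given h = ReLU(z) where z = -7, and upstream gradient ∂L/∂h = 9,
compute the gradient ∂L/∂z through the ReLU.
∂L/∂z = 0

h = ReLU(-7) = 0
Since z < 0: ∂h/∂z = 0
∂L/∂z = ∂L/∂h · ∂h/∂z = 9 × 0 = 0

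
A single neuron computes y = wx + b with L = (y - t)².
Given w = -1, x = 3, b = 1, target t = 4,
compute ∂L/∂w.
∂L/∂w = -36

y = wx + b = (-1)(3) + 1 = -2
∂L/∂y = 2(y - t) = 2(-2 - 4) = -12
∂y/∂w = x = 3
∂L/∂w = ∂L/∂y · ∂y/∂w = -12 × 3 = -36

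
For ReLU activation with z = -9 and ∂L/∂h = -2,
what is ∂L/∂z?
∂L/∂z = 0

h = ReLU(-9) = 0
Since z < 0: ∂h/∂z = 0
∂L/∂z = ∂L/∂h · ∂h/∂z = -2 × 0 = 0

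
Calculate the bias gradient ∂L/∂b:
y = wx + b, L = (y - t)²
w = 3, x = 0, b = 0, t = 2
∂L/∂b = -4

y = wx + b = (3)(0) + 0 = 0
∂L/∂y = 2(y - t) = 2(0 - 2) = -4
∂y/∂b = 1
∂L/∂b = ∂L/∂y · ∂y/∂b = -4 × 1 = -4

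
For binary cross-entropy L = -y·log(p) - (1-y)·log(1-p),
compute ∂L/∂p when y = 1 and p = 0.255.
∂L/∂p = -3.922

∂L/∂p = -y/p + (1-y)/(1-p) = -1/0.255 + 0 = -3.922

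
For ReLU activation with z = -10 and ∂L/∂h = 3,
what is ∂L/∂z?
∂L/∂z = 0

h = ReLU(-10) = 0
Since z < 0: ∂h/∂z = 0
∂L/∂z = ∂L/∂h · ∂h/∂z = 3 × 0 = 0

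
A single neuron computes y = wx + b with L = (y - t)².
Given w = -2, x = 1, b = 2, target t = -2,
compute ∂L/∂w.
∂L/∂w = 4

y = wx + b = (-2)(1) + 2 = 0
∂L/∂y = 2(y - t) = 2(0 - -2) = 4
∂y/∂w = x = 1
∂L/∂w = ∂L/∂y · ∂y/∂w = 4 × 1 = 4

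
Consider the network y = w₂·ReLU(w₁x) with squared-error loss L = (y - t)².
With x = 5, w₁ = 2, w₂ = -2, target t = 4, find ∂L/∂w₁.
∂L/∂w₁ = 480

Forward pass:
z = w₁x = 2×5 = 10
h = ReLU(10) = 10
y = w₂h = -2×10 = -20

Backward pass:
∂L/∂y = 2(y - t) = 2(-20 - 4) = -48
∂y/∂h = w₂ = -2
∂h/∂z = 1 (ReLU derivative)
∂z/∂w₁ = x = 5

∂L/∂w₁ = -48 × -2 × 1 × 5 = 480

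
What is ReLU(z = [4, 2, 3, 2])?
h = [4, 2, 3, 2]

ReLU applied element-wise: max(0,4)=4, max(0,2)=2, max(0,3)=3, max(0,2)=2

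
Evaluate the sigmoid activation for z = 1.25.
0.7773

sigmoid(1.25) = 1/(1 + e^(-1.25)) = 1/(1 + 0.2865) = 0.7773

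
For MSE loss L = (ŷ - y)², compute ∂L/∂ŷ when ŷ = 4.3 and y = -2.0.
∂L/∂ŷ = 12.6

∂L/∂ŷ = 2(ŷ - y) = 2(4.3 - -2.0) = 2(6.3) = 12.6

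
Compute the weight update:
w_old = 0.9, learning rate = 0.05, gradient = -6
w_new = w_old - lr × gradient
w_new = 1.2

w_new = w - η·∂L/∂w = 0.9 - 0.05×(-6) = 0.9 - (-0.3) = 1.2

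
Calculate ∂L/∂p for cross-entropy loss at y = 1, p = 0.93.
∂L/∂p = -1.075

∂L/∂p = -y/p + (1-y)/(1-p) = -1/0.93 + 0 = -1.075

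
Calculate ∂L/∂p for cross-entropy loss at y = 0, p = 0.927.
∂L/∂p = 13.7

∂L/∂p = -y/p + (1-y)/(1-p) = 0 + 1/0.073 = 13.7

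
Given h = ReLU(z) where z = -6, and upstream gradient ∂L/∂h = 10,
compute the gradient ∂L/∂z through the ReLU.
∂L/∂z = 0

h = ReLU(-6) = 0
Since z < 0: ∂h/∂z = 0
∂L/∂z = ∂L/∂h · ∂h/∂z = 10 × 0 = 0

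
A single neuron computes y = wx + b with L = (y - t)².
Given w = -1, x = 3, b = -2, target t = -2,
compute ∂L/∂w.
∂L/∂w = -18

y = wx + b = (-1)(3) + -2 = -5
∂L/∂y = 2(y - t) = 2(-5 - -2) = -6
∂y/∂w = x = 3
∂L/∂w = ∂L/∂y · ∂y/∂w = -6 × 3 = -18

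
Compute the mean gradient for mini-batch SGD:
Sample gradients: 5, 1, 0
Average gradient = 2

Average = (1/3)(5 + 1 + 0) = 6/3 = 2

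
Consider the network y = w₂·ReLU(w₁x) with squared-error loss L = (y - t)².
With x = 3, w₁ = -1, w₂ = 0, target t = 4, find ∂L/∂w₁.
∂L/∂w₁ = 0

Forward pass:
z = w₁x = -1×3 = -3
h = ReLU(-3) = 0
y = w₂h = 0×0 = 0

Backward pass:
∂L/∂y = 2(y - t) = 2(0 - 4) = -8
∂y/∂h = w₂ = 0
∂h/∂z = 0 (ReLU derivative)
∂z/∂w₁ = x = 3

∂L/∂w₁ = -8 × 0 × 0 × 3 = 0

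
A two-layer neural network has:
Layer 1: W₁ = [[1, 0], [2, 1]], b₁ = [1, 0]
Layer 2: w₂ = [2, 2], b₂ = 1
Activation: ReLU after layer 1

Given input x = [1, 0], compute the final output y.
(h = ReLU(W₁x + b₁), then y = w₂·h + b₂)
y = 9

Layer 1 pre-activation: z₁ = [2, 2]
After ReLU: h = [2, 2]
Layer 2 output: y = 2×2 + 2×2 + 1 = 9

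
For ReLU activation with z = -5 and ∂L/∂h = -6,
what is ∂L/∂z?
∂L/∂z = 0

h = ReLU(-5) = 0
Since z < 0: ∂h/∂z = 0
∂L/∂z = ∂L/∂h · ∂h/∂z = -6 × 0 = 0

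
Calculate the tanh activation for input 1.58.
0.9186

tanh(1.58) = (e^(1.58) - e^(-1.58))/(e^(1.58) + e^(-1.58)) = 0.9186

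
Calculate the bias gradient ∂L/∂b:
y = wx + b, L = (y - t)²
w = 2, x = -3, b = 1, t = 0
∂L/∂b = -10

y = wx + b = (2)(-3) + 1 = -5
∂L/∂y = 2(y - t) = 2(-5 - 0) = -10
∂y/∂b = 1
∂L/∂b = ∂L/∂y · ∂y/∂b = -10 × 1 = -10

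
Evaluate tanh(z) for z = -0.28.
-0.2729

tanh(-0.28) = (e^(-0.28) - e^(0.28))/(e^(-0.28) + e^(0.28)) = -0.2729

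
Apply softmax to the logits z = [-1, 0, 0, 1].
p = [0.0723, 0.1966, 0.1966, 0.5344]

exp(z) = [0.3679, 1, 1, 2.718]
Sum = 5.086
p = [0.0723, 0.1966, 0.1966, 0.5344]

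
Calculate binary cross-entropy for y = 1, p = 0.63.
L = 0.462

L = -1·log(0.63) - 0·log(0.37) = -log(0.63) = 0.462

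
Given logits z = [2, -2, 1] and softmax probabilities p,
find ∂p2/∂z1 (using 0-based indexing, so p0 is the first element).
∂p2/∂z1 = -0.003507

p = softmax(z) = [0.7214, 0.01321, 0.2654]
p2 = 0.2654, p1 = 0.01321

∂p2/∂z1 = -p2 × p1 = -0.2654 × 0.01321 = -0.003507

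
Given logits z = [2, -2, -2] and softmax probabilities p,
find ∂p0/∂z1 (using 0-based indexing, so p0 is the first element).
∂p0/∂z1 = -0.01704

p = softmax(z) = [0.9647, 0.01767, 0.01767]
p0 = 0.9647, p1 = 0.01767

∂p0/∂z1 = -p0 × p1 = -0.9647 × 0.01767 = -0.01704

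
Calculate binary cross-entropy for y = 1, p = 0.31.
L = 1.171

L = -1·log(0.31) - 0·log(0.69) = -log(0.31) = 1.171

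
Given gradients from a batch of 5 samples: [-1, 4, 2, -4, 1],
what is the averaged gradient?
Average gradient = 0.4

Average = (1/5)(-1 + 4 + 2 + -4 + 1) = 2/5 = 0.4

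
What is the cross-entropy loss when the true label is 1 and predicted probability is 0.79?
L = 0.2357

L = -1·log(0.79) - 0·log(0.21) = -log(0.79) = 0.2357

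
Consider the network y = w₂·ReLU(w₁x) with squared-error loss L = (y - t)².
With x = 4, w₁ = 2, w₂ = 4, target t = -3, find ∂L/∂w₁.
∂L/∂w₁ = 1120

Forward pass:
z = w₁x = 2×4 = 8
h = ReLU(8) = 8
y = w₂h = 4×8 = 32

Backward pass:
∂L/∂y = 2(y - t) = 2(32 - -3) = 70
∂y/∂h = w₂ = 4
∂h/∂z = 1 (ReLU derivative)
∂z/∂w₁ = x = 4

∂L/∂w₁ = 70 × 4 × 1 × 4 = 1120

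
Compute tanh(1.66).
0.9302

tanh(1.66) = (e^(1.66) - e^(-1.66))/(e^(1.66) + e^(-1.66)) = 0.9302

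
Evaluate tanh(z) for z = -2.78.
-0.9923

tanh(-2.78) = (e^(-2.78) - e^(2.78))/(e^(-2.78) + e^(2.78)) = -0.9923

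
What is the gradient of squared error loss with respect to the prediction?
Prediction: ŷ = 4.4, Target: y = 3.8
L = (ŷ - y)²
∂L/∂ŷ = 1.2

∂L/∂ŷ = 2(ŷ - y) = 2(4.4 - 3.8) = 2(0.6) = 1.2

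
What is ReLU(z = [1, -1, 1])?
h = [1, 0, 1]

ReLU applied element-wise: max(0,1)=1, max(0,-1)=0, max(0,1)=1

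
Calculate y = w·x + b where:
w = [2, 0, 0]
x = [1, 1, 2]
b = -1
y = 1

y = (2)(1) + (0)(1) + (0)(2) + -1 = 1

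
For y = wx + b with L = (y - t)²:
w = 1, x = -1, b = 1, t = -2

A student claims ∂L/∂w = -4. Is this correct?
Correct

y = (1)(-1) + 1 = 0
∂L/∂y = 2(y - t) = 2(0 - -2) = 4
∂y/∂w = x = -1
∂L/∂w = 4 × -1 = -4

Claimed value: -4
Correct: The correct gradient is -4.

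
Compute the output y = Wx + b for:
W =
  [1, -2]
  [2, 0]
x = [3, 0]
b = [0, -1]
y = [3, 5]

Wx = [1×3 + -2×0, 2×3 + 0×0]
   = [3, 6]
y = Wx + b = [3 + 0, 6 + -1] = [3, 5]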